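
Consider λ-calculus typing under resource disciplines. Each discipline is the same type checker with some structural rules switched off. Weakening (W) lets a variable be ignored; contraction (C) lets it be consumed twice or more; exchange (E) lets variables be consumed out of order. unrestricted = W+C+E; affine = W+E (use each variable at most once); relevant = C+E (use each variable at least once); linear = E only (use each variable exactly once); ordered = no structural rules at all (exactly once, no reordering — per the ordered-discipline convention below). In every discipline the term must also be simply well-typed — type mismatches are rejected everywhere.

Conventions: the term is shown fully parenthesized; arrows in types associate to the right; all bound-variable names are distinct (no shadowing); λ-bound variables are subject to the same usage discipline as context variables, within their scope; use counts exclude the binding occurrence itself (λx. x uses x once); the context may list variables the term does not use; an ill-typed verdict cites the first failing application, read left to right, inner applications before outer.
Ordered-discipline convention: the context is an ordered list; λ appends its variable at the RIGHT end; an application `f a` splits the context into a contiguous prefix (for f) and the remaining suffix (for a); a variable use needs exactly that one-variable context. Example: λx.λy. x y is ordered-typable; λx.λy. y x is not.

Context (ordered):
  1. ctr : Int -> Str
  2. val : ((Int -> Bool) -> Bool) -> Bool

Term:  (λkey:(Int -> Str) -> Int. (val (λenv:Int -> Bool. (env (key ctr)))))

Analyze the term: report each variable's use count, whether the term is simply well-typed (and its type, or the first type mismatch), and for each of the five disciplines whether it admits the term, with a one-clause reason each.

counts: ctr: 1; val: 1; key (bound): 1; env (bound): 1
uses in reading order: val, env, key, ctr
typing: the term checks, with type ((Int -> Str) -> Int) -> Bool
ordered: ✗ — no contiguous prefix/suffix split fits val, env, key, ctr
linear: ✓ — single use per variable (ctr, val, key, env)
affine: ✓ — none of ctr, val, key, env used more than once
relevant: ✓ — every one of ctr, val, key, env appears
unrestricted: ✓ — typability at ((Int -> Str) -> Int) -> Bool is all that's needed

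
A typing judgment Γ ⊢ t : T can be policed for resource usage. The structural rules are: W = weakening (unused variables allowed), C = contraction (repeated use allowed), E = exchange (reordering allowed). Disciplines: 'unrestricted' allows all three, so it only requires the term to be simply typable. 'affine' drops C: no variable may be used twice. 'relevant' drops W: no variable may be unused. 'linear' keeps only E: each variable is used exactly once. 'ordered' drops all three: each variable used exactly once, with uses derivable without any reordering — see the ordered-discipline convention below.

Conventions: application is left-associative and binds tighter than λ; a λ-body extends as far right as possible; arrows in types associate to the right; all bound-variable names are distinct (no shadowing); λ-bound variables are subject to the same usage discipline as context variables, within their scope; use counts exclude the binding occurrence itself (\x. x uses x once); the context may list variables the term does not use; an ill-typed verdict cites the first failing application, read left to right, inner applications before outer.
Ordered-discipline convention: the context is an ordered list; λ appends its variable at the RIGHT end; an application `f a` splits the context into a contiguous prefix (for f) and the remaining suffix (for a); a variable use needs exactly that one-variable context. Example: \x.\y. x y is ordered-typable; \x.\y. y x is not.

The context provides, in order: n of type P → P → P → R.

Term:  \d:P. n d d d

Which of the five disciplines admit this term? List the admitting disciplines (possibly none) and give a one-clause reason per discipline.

admitting disciplines: relevant, unrestricted
counts: n=1; d [bound]=3
use order (left to right): n, d, d, d
typing: well-typed — term : P → R
ordered ✗ (d ×3 used more than once (contraction))
linear ✗ (d ×3 used more than once (contraction))
affine ✗ (d ×3 used more than once (contraction))
relevant ✓ (n, d: all used, weakening unneeded)
unrestricted ✓ (type-checks (P → R) and nothing is barred)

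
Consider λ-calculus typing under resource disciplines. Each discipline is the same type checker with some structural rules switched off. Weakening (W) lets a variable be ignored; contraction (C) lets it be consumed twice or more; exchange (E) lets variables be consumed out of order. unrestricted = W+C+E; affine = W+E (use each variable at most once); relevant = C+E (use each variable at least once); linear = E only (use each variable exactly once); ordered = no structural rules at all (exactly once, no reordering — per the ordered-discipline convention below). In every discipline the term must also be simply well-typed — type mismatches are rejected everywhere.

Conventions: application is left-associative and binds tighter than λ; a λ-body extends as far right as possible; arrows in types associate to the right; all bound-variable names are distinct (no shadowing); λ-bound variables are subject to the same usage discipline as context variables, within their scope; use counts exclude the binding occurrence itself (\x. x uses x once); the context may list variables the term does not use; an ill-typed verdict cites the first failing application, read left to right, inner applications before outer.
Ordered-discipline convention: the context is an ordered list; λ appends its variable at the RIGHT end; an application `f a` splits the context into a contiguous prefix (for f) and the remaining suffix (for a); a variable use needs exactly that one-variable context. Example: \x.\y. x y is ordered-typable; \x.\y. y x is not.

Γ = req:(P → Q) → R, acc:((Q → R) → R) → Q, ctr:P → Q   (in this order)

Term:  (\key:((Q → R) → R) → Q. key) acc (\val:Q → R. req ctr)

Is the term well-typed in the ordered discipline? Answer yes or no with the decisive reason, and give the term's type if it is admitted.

no — needs weakening: val unused
variable uses: req=1, acc=1, ctr=1, key [bound]=1, val [bound]=0
uses in reading order: key, acc, req, ctr
typing: ✓ — Q
across the five disciplines: ordered ✗; linear ✗; affine ✓; relevant ✗; unrestricted ✓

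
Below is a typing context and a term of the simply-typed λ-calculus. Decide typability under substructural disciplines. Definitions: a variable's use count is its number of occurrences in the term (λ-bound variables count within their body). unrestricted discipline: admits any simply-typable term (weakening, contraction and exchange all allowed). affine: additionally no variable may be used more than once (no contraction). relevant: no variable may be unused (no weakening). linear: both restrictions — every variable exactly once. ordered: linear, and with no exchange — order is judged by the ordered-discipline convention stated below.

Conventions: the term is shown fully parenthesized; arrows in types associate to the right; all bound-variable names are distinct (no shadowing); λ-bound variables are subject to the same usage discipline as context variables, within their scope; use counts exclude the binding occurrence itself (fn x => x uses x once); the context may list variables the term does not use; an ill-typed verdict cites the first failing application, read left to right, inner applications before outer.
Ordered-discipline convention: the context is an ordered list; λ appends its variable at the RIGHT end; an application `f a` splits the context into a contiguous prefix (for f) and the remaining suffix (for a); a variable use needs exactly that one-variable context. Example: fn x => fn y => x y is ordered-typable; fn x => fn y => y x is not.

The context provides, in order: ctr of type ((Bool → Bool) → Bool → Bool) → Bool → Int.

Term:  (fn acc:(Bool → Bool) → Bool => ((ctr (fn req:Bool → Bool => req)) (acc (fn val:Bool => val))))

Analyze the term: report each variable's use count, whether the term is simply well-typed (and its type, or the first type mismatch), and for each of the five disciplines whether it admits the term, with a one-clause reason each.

variable uses: ctr ×1; acc (λ-bound) ×1; req (λ-bound) ×1; val (λ-bound) ×1
uses in reading order: ctr, req, acc, val
typing: well-typed — term : ((Bool → Bool) → Bool) → Int
ordered ✓ (single-use (ctr, acc, req, val), ordered derivation ok)
linear ✓ (exactly-once usage across ctr, acc, req, val)
affine ✓ (no duplicate uses among ctr, acc, req, val)
relevant ✓ (at least one use each (ctr, acc, req, val))
unrestricted ✓ (simply typable at ((Bool → Bool) → Bool) → Int; W, C, E all held)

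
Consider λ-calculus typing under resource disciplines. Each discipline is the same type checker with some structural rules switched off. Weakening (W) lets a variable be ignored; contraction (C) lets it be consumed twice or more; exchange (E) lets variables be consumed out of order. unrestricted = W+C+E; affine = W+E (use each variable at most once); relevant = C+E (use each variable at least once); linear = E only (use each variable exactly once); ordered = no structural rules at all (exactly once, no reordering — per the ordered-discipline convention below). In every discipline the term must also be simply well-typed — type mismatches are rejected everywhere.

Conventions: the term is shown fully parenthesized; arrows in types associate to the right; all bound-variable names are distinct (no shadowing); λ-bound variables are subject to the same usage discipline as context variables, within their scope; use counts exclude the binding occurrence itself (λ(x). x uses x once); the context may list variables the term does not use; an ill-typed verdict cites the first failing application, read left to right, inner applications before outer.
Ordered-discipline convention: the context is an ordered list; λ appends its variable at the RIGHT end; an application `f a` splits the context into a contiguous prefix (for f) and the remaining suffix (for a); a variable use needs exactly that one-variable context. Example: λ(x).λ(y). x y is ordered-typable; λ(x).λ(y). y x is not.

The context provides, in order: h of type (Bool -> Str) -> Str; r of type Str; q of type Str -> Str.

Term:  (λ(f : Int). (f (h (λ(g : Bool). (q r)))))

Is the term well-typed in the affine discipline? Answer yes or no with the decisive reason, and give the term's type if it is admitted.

no — the type mismatch rejects it
variable uses: h ×1; r ×1; q ×1; f (λ-bound) ×1; g (λ-bound) ×0
order of uses: f, h, q, r
typing: ill-typed: non-function type Int applied to an argument
summary: ordered ✗; linear ✗; affine ✗; relevant ✗; unrestricted ✗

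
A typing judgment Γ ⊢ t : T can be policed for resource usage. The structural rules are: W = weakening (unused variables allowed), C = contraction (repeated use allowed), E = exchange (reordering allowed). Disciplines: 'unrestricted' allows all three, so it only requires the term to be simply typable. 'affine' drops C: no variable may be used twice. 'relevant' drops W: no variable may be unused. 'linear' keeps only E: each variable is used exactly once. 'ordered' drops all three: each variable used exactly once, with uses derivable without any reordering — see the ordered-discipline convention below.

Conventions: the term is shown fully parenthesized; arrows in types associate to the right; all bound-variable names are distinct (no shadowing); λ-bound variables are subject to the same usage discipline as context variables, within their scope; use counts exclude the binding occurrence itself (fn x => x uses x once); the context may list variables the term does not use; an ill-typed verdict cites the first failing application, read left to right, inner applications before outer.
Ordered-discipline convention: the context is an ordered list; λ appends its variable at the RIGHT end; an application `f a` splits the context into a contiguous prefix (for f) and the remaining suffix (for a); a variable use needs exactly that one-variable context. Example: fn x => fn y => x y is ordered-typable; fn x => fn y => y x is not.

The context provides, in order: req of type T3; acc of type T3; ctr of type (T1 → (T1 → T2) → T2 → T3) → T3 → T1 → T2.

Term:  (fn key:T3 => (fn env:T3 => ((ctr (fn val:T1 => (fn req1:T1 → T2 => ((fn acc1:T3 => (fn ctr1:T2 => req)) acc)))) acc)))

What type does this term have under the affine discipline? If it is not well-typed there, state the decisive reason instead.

not well-typed under affine — repeated use of acc ×2
counts: req=1; acc=2; ctr=1; key (bound)=0; env (bound)=0; val (bound)=0; req1 (bound)=0; acc1 (bound)=0; ctr1 (bound)=0
order of uses: ctr, req, acc, acc
typing: well-typed at T3 → T3 → T1 → T2
all disciplines: ordered ✗, linear ✗, affine ✗, relevant ✗, unrestricted ✓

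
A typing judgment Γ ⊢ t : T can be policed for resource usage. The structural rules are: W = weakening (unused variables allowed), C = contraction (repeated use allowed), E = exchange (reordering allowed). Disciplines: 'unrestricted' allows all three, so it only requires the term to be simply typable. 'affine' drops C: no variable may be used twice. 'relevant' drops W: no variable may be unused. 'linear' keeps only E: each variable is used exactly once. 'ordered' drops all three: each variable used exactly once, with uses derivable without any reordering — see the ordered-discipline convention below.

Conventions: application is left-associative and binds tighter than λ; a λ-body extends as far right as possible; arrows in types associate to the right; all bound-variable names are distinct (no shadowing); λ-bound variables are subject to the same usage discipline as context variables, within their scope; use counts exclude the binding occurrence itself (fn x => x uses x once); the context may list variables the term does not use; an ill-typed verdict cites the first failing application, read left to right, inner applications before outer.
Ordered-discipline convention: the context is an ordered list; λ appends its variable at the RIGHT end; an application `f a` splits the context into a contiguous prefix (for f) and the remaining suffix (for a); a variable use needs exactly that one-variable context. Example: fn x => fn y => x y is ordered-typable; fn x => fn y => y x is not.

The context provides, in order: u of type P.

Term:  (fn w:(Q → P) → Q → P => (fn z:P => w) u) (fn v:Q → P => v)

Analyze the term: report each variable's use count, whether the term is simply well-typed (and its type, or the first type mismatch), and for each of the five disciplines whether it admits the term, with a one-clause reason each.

counts: u: 1; w [bound]: 1; z [bound]: 0; v [bound]: 1
left-to-right use order: w, u, v
typing: the term checks, with type (Q → P) → Q → P
ordered ✗ (unused: z — weakening required)
linear ✗ (unused: z — weakening required)
affine ✓ (u, w, z, v: no repeats, contraction unneeded)
relevant ✗ (unused: z — weakening required)
unrestricted ✓ (simply typable at (Q → P) → Q → P; W, C, E all held)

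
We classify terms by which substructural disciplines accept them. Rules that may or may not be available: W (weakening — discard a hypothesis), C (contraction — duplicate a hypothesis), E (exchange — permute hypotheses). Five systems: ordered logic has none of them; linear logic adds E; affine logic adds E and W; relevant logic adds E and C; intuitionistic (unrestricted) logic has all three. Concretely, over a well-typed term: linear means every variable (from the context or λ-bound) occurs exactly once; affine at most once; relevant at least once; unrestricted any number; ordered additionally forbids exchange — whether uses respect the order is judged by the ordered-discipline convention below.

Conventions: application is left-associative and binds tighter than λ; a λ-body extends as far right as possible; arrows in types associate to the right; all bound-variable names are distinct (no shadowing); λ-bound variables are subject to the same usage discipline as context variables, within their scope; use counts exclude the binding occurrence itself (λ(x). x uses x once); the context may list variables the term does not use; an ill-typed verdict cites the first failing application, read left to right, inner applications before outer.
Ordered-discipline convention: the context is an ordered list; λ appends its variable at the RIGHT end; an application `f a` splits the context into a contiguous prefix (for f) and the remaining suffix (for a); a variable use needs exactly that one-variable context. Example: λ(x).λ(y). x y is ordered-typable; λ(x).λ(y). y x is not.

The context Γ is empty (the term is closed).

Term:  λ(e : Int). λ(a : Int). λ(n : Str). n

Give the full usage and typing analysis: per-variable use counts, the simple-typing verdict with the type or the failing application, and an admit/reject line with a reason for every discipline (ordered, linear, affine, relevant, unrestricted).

use counts: e [bound]: 0×, a [bound]: 0×, n [bound]: 1×
use order (left to right): n
typing: well-typed — term : Int → Int → Str → Str
ordered: ✗, needs weakening: e, a unused
linear: ✗, needs weakening: e, a unused
affine: ✓, at most one use each (e, a, n)
relevant: ✗, needs weakening: e, a unused
unrestricted: ✓, typability at Int → Int → Str → Str is all that's needed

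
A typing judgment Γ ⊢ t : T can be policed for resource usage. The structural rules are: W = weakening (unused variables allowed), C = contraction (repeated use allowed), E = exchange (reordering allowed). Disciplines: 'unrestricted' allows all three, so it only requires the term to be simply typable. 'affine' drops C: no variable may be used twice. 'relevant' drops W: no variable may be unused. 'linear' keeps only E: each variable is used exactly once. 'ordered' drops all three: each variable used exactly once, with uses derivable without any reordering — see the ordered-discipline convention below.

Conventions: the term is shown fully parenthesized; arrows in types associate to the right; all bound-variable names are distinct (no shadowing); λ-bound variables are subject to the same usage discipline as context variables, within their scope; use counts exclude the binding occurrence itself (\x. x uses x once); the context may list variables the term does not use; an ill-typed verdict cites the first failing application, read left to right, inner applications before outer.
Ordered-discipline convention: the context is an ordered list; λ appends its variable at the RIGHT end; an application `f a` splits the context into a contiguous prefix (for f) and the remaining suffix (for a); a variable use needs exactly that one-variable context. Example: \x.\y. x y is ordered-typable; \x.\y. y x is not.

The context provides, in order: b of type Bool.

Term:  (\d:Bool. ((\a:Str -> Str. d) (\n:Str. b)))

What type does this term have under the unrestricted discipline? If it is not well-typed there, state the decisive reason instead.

not well-typed under unrestricted — the type mismatch rejects it
variable uses: b ×1; d [bound] ×1; a [bound] ×0; n [bound] ×0
left-to-right use order: d, b
typing: ill-typed: a function awaiting Str -> Str gets Str -> Bool
all disciplines: ordered ✗ · linear ✗ · affine ✗ · relevant ✗ · unrestricted ✗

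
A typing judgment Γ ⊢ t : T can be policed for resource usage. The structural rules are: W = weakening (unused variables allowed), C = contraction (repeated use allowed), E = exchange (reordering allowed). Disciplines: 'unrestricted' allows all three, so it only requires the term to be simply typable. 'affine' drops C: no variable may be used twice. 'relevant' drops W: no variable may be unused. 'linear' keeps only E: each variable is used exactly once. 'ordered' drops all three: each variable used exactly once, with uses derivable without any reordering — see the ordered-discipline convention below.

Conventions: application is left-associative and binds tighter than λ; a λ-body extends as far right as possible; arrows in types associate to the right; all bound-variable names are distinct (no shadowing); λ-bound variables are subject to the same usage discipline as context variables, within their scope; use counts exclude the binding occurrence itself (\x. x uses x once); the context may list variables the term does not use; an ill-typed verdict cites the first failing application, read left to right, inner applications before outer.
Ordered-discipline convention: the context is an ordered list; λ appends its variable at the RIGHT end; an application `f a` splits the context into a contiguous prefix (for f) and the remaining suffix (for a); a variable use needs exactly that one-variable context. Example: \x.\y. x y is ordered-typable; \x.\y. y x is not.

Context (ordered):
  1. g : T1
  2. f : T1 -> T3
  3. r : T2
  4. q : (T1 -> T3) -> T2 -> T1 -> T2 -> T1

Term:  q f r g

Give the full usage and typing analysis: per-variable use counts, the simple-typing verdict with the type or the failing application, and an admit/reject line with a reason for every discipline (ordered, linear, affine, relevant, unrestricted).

usage: g ×1, f ×1, r ×1, q ×1
left-to-right use order: q, f, r, g
typing: well-typed at T2 -> T1
ordered: ✗ — no contiguous prefix/suffix split fits q, f, r, g
linear: ✓ — exactly-once usage across g, f, r, q
affine: ✓ — at most one use each (g, f, r, q)
relevant: ✓ — g, f, r, q: all used, weakening unneeded
unrestricted: ✓ — simply typable at T2 -> T1; W, C, E all held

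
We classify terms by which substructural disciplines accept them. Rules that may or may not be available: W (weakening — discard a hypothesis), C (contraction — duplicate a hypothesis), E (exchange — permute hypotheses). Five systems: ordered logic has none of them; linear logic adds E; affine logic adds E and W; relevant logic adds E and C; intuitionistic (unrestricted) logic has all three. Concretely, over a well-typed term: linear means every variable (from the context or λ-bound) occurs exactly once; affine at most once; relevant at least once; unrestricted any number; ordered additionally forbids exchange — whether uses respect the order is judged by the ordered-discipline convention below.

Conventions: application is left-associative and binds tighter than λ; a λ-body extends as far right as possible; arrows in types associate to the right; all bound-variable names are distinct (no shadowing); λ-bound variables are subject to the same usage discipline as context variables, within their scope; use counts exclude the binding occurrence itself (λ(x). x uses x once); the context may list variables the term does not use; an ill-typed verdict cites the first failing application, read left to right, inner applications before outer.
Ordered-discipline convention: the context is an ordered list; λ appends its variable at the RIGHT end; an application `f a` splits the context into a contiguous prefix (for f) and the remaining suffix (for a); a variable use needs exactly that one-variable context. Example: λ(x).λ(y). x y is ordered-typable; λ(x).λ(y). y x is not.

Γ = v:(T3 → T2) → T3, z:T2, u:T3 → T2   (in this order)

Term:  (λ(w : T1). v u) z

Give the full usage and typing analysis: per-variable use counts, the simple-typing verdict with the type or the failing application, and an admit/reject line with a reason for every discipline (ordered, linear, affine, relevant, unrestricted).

use counts: v: 1×, z: 1×, u: 1×, w (λ-bound): 0×
order of uses: v, u, z
typing: ill-typed: a function awaiting T1 gets T2
ordered: ✗, a type mismatch blocks all five
linear: ✗, the type mismatch rejects it
affine: ✗, not simply typable
relevant: ✗, fails simple typing
unrestricted: ✗, a type mismatch blocks all five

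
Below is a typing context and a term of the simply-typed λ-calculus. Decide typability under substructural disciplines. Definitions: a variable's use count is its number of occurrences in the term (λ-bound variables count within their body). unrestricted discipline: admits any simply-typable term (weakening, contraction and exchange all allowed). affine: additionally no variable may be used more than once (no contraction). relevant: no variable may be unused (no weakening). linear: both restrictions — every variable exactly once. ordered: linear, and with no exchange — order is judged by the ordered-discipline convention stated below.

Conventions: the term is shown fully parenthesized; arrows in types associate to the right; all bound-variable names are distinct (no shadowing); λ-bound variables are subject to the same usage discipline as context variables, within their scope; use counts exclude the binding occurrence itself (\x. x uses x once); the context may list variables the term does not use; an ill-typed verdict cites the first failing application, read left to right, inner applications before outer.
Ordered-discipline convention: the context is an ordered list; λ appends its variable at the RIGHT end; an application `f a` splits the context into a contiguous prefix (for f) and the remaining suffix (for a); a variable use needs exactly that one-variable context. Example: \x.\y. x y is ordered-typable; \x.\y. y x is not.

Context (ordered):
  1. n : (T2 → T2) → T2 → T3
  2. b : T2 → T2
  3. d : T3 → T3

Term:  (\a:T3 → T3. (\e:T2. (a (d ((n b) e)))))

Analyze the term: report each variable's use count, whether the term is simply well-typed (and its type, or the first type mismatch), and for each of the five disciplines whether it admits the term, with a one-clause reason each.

counts: n: 1; b: 1; d: 1; a (bound): 1; e (bound): 1
left-to-right use order: a, d, n, b, e
typing: ✓ — (T3 → T3) → T2 → T3
ordered: ✗ — no ordered split (uses run a, d, n, b, e)
linear: ✓ — each of n, b, d, a, e used exactly once
affine: ✓ — at most one use each (n, b, d, a, e)
relevant: ✓ — every one of n, b, d, a, e appears
unrestricted: ✓ — typability at (T3 → T3) → T2 → T3 is all that's needed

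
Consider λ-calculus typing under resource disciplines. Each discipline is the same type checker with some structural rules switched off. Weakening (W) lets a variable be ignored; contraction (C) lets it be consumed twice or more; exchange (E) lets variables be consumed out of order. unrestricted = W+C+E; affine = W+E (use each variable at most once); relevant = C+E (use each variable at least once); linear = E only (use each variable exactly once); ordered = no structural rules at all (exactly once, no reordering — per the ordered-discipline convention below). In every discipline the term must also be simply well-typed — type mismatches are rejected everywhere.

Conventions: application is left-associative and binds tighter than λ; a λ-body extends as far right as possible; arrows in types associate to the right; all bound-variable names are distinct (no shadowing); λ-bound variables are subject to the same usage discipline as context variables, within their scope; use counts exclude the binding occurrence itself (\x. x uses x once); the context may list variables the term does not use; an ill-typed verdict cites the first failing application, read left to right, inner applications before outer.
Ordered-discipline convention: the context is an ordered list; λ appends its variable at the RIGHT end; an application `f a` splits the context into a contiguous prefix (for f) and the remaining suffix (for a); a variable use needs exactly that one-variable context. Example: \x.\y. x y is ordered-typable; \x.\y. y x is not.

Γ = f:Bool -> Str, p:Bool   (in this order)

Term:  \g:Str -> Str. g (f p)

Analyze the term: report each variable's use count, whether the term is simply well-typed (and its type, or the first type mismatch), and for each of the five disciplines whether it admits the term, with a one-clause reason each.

variable uses: f ×1; p ×1; g (λ-bound) ×1
order of uses: g, f, p
typing: ✓ — (Str -> Str) -> Str
ordered: ✗ — use order g, f, p needs exchange
linear: ✓ — f, p, g: one use apiece
affine: ✓ — none of f, p, g used more than once
relevant: ✓ — at least one use each (f, p, g)
unrestricted: ✓ — simply typable at (Str -> Str) -> Str; W, C, E all held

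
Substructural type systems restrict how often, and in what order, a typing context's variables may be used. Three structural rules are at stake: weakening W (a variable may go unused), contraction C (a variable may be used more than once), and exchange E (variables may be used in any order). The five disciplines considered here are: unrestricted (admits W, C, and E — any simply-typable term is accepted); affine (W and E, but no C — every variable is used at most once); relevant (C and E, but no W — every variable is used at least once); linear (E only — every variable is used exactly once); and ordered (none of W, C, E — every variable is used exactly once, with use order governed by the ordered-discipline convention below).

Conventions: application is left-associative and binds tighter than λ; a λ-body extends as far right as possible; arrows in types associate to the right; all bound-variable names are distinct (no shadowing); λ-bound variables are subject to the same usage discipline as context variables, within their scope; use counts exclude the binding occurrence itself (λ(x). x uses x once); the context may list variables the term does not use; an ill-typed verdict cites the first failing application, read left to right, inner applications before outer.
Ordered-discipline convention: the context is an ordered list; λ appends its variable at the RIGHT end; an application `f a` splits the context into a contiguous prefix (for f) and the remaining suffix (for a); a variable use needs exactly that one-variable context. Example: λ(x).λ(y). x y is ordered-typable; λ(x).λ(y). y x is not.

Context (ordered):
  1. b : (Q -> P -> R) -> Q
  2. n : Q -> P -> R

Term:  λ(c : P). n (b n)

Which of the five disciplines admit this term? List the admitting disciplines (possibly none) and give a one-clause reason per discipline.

admitted by: unrestricted
use counts: b=1; n=2; c (bound)=0
uses in reading order: n, b, n
typing: the term checks, with type P -> P -> R
ordered: ✗ — repeated use of n ×2; unused: c — weakening required
linear: ✗ — repeated use of n ×2; unused: c — weakening required
affine: ✗ — repeated use of n ×2
relevant: ✗ — unused: c — weakening required
unrestricted: ✓ — type-checks (P -> P -> R) and nothing is barred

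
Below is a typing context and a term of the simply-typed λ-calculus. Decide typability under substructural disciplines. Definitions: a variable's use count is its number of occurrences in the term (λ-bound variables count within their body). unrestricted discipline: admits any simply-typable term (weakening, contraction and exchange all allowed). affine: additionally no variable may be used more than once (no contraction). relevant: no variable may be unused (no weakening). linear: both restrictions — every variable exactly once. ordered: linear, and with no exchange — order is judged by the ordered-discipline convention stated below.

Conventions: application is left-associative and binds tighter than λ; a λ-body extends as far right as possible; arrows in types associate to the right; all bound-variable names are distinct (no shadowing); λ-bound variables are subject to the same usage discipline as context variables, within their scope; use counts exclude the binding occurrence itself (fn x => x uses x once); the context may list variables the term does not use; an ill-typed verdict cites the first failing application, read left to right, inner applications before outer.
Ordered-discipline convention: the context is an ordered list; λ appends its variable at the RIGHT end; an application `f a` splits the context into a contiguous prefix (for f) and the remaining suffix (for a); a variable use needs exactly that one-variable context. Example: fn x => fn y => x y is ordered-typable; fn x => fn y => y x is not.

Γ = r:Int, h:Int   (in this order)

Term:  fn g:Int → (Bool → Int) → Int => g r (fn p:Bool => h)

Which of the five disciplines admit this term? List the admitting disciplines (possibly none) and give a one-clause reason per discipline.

admitted by: affine, unrestricted
use counts: r=1, h=1, g (λ-bound)=1, p (λ-bound)=0
uses in reading order: g, r, h
typing: ✓ — (Int → (Bool → Int) → Int) → Int
ordered: ✗, p never used (weakening)
linear: ✗, p never used (weakening)
affine: ✓, no duplicate uses among r, h, g, p
relevant: ✗, p never used (weakening)
unrestricted: ✓, type-checks ((Int → (Bool → Int) → Int) → Int) and nothing is barred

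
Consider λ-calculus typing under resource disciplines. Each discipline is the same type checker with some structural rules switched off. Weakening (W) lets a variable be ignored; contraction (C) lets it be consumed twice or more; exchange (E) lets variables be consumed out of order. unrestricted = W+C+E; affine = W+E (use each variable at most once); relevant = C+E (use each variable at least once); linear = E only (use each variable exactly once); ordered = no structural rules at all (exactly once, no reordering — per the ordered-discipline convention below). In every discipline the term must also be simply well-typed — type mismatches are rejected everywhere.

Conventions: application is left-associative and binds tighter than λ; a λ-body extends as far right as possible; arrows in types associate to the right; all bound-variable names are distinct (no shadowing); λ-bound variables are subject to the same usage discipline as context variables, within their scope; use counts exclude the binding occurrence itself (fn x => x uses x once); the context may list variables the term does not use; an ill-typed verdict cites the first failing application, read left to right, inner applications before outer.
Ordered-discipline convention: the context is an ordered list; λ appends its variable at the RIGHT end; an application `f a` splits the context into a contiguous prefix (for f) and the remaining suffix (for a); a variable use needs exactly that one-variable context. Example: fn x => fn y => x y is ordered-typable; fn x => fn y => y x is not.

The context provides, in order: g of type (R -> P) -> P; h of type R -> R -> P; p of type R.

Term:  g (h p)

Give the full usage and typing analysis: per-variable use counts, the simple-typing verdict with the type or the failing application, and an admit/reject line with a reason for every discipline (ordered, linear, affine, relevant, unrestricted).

counts: g: 1×, h: 1×, p: 1×
use order (left to right): g, h, p
typing: well-typed — term : P
ordered ✓ (g, h, p once each; derivable with no W/C/E)
linear ✓ (single use per variable (g, h, p))
affine ✓ (at most one use each (g, h, p))
relevant ✓ (at least one use each (g, h, p))
unrestricted ✓ (type-checks (P) and nothing is barred)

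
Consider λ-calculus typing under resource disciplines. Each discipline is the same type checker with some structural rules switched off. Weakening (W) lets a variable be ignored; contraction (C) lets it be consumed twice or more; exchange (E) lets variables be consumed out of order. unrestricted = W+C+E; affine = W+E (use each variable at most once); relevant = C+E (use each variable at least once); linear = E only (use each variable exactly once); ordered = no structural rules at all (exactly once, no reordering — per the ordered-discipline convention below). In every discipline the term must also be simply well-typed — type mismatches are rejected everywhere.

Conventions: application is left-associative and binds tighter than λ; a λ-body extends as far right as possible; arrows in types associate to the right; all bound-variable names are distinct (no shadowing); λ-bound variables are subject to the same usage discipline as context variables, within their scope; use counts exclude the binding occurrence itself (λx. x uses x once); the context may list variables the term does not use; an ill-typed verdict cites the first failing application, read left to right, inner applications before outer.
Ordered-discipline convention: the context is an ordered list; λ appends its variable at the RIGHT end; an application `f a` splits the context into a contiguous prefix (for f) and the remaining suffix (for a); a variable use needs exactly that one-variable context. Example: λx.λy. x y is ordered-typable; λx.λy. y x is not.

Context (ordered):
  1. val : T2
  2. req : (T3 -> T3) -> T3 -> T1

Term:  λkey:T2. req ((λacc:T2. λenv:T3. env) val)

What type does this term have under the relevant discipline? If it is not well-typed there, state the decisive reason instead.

not well-typed under relevant — needs weakening: key, acc unused
variable uses: val ×1; req ×1; key (bound) ×0; acc (bound) ×0; env (bound) ×1
left-to-right use order: req, env, val
typing: the term checks, with type T2 -> T3 -> T1
per-discipline verdicts: ordered ✗, linear ✗, affine ✓, relevant ✗, unrestricted ✓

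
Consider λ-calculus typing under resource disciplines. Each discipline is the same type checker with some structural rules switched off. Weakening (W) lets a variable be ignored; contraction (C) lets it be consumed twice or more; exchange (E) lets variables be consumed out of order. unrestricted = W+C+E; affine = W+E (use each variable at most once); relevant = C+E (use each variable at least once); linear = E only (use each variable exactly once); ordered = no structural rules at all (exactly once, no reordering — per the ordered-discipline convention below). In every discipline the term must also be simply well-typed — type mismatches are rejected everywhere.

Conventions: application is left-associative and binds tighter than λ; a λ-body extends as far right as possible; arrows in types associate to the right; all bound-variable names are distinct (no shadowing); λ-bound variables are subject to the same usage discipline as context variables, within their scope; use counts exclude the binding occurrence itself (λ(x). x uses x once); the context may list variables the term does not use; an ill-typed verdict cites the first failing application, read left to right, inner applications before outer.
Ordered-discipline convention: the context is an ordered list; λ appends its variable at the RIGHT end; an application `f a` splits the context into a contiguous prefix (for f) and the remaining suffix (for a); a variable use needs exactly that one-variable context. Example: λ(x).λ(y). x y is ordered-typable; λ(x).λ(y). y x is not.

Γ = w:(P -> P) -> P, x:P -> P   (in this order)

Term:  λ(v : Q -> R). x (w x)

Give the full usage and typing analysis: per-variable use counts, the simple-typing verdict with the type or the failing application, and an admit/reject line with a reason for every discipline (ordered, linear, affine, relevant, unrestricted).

counts: w=1, x=2, v (bound)=0
order of uses: x, w, x
typing: well-typed — term : (Q -> R) -> P
ordered ✗ (x ×2 used more than once (contraction); v left unused)
linear ✗ (x ×2 used more than once (contraction); v left unused)
affine ✗ (x ×2 used more than once (contraction))
relevant ✗ (v left unused)
unrestricted ✓ (type-checks ((Q -> R) -> P) and nothing is barred)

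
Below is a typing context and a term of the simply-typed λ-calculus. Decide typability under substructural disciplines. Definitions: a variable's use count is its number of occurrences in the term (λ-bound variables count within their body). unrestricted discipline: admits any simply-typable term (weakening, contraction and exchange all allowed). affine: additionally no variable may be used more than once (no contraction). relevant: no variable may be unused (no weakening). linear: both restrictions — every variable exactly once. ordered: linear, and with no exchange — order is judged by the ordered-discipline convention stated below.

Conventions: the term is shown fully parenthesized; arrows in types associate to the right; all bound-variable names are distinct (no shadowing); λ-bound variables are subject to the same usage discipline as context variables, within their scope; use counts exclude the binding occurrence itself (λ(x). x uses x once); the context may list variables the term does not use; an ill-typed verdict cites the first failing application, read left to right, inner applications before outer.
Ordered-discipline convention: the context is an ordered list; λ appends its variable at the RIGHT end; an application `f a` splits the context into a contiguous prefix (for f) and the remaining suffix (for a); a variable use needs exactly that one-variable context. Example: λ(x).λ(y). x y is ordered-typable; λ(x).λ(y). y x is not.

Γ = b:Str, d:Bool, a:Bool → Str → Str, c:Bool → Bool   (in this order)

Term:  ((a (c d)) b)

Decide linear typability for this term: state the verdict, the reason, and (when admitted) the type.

yes — exactly-once usage across b, d, a, c; term : Str
counts: b: 1; d: 1; a: 1; c: 1
left-to-right use order: a, c, d, b
typing: well-typed — term : Str
all disciplines: ordered ✗ · linear ✓ · affine ✓ · relevant ✓ · unrestricted ✓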